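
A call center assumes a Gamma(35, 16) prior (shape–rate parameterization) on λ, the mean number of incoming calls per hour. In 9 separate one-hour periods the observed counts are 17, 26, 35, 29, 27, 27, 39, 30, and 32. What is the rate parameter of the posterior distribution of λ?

Total count: 17 + 26 + 35 + 29 + 27 + 27 + 39 + 30 + 32 = 262.
Total exposure: 9 hours.
The Gamma prior is conjugate for the Poisson rate, so λ | data ~ Gamma(35+262, 16+9) = Gamma(297, 25).

25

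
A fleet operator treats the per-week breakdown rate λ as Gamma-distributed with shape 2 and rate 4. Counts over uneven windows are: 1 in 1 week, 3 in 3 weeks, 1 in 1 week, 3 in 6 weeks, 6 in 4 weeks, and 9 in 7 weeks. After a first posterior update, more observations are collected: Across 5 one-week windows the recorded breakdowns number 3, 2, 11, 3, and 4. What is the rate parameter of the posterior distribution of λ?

Total count: 1 + 3 + 1 + 3 + 6 + 9 = 23.
Total exposure: 1 + 3 + 1 + 6 + 4 + 7 = 22 weeks.
After the first batch: Gamma(2 + 23, 4 + 22) = Gamma(25, 26).
Total count: 3 + 2 + 11 + 3 + 4 = 23.
Total exposure: 5 weeks.
After the second batch: Gamma(25 + 23, 26 + 5) = Gamma(48, 31).

31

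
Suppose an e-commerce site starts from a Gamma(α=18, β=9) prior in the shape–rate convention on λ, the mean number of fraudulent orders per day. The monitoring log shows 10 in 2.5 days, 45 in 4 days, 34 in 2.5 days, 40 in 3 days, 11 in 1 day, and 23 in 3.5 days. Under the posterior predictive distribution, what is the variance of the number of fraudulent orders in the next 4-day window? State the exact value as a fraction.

85432/2601

Total count: 10 + 45 + 34 + 40 + 11 + 23 = 163.
Total exposure: 2.5 + 4 + 2.5 + 3 + 1 + 3.5 = 16.5 days.
Gamma(α, β) with Poisson data over total exposure Σt gives posterior Gamma(α+Σx, β+Σt) = Gamma(181, 51/2).
The posterior predictive for a window of length T is Negative Binomial with variance T·α'·(β'+T)/β'² = 4·181·(59/2)/(2601/4) = 85432/2601.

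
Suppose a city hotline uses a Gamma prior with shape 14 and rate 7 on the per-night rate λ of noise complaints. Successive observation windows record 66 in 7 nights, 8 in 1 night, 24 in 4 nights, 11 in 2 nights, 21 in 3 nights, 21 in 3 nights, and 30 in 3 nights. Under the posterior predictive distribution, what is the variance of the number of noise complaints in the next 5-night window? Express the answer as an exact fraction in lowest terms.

Total count: 66 + 8 + 24 + 11 + 21 + 21 + 30 = 181.
Total exposure: 7 + 1 + 4 + 2 + 3 + 3 + 3 = 23 nights.
Gamma(α, β) with Poisson data over total exposure Σt gives posterior Gamma(α+Σx, β+Σt) = Gamma(195, 30).
The posterior predictive for a window of length T is Negative Binomial with variance T·α'·(β'+T)/β'² = 5·195·35/900 = 455/12.

455/12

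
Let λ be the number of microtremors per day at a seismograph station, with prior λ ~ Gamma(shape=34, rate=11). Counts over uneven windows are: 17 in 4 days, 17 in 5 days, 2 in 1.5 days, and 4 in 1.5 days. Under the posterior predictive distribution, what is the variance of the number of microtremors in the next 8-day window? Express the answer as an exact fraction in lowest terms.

18352/529

Total count: 17 + 17 + 2 + 4 = 40.
Total exposure: 4 + 5 + 1.5 + 1.5 = 12 days.
By Gamma–Poisson conjugacy, the posterior is Gamma(α + Σx, β + Σt) = Gamma(34 + 40, 11 + 12) = Gamma(74, 23).
The posterior predictive for a window of length T is Negative Binomial with variance T·α'·(β'+T)/β'² = 8·74·31/529 = 18352/529.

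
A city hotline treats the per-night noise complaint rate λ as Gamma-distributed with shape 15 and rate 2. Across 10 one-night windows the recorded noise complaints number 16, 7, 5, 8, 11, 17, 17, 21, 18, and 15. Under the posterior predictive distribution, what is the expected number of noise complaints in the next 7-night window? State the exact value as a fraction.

Total count: 16 + 7 + 5 + 8 + 11 + 17 + 17 + 21 + 18 + 15 = 135.
Total exposure: 10 nights.
By Gamma–Poisson conjugacy, the posterior is Gamma(α + Σx, β + Σt) = Gamma(15 + 135, 2 + 10) = Gamma(150, 12).
Predictive mean over a 7-night window = T·E[λ|data] = 7·150/12 = 175/2.

175/2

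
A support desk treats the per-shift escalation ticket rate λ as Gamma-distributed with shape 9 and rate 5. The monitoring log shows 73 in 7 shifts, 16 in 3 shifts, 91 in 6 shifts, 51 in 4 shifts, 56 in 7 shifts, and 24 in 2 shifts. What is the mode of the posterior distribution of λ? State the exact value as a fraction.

Total count: 73 + 16 + 91 + 51 + 56 + 24 = 311.
Total exposure: 7 + 3 + 6 + 4 + 7 + 2 = 29 shifts.
By Gamma–Poisson conjugacy, the posterior is Gamma(α + Σx, β + Σt) = Gamma(9 + 311, 5 + 29) = Gamma(320, 34).
Posterior mode = (α'−1)/β' = 319/34.

319/34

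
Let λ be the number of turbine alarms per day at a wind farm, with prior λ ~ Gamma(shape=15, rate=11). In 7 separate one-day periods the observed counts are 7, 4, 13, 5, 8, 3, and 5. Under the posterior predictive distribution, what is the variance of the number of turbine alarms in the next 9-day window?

Total count: 7 + 4 + 13 + 5 + 8 + 3 + 5 = 45.
Total exposure: 7 days.
Gamma(α, β) with Poisson data over total exposure Σt gives posterior Gamma(α+Σx, β+Σt) = Gamma(60, 18).
The posterior predictive for a window of length T is Negative Binomial with variance T·α'·(β'+T)/β'² = 9·60·27/324 = 45.

45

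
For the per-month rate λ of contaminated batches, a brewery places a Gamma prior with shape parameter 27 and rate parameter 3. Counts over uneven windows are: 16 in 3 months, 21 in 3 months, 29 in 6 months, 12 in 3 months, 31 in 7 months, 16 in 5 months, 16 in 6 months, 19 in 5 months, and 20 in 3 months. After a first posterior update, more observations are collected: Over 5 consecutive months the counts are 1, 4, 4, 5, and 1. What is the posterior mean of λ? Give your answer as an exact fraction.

Total count: 16 + 21 + 29 + 12 + 31 + 16 + 16 + 19 + 20 = 180.
Total exposure: 3 + 3 + 6 + 3 + 7 + 5 + 6 + 5 + 3 = 41 months.
After the first batch: Gamma(27 + 180, 3 + 41) = Gamma(207, 44).
Total count: 1 + 4 + 4 + 5 + 1 = 15.
Total exposure: 5 months.
After the second batch: Gamma(207 + 15, 44 + 5) = Gamma(222, 49).
Posterior mean = α'/β' = 222/49.

222/49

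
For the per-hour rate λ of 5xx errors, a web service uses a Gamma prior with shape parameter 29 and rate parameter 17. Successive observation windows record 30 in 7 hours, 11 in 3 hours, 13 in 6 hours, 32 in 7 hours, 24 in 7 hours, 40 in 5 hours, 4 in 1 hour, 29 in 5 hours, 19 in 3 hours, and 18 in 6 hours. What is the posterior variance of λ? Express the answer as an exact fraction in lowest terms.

Total count: 30 + 11 + 13 + 32 + 24 + 40 + 4 + 29 + 19 + 18 = 220.
Total exposure: 7 + 3 + 6 + 7 + 7 + 5 + 1 + 5 + 3 + 6 = 50 hours.
Gamma(α, β) with Poisson data over total exposure Σt gives posterior Gamma(α+Σx, β+Σt) = Gamma(249, 67).
Posterior variance = α'/β'² = 249/4489.

249/4489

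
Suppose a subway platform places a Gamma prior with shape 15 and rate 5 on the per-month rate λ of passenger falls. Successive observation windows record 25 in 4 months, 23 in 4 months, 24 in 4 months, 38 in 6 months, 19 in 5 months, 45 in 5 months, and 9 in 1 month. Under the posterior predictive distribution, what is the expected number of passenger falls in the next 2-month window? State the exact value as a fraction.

198/17

Total count: 25 + 23 + 24 + 38 + 19 + 45 + 9 = 183.
Total exposure: 4 + 4 + 4 + 6 + 5 + 5 + 1 = 29 months.
The Gamma prior is conjugate for the Poisson rate, so λ | data ~ Gamma(15+183, 5+29) = Gamma(198, 34).
Predictive mean over a 2-month window = T·E[λ|data] = 2·198/34 = 198/17.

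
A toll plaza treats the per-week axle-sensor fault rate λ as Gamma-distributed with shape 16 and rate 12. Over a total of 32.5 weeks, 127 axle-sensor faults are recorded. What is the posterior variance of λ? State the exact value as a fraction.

572/7921

Total count 127 over total exposure 32.5 weeks.
Gamma(α, β) with Poisson data over total exposure Σt gives posterior Gamma(α+Σx, β+Σt) = Gamma(143, 89/2).
Posterior variance = α'/β'² = 143/(7921/4) = 572/7921.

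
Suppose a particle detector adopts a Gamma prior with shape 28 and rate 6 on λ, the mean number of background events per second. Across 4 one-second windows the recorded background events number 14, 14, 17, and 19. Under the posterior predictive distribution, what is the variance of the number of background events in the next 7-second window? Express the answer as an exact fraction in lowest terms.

2737/25

Total count: 14 + 14 + 17 + 19 = 64.
Total exposure: 4 seconds.
Gamma(α, β) with Poisson data over total exposure Σt gives posterior Gamma(α+Σx, β+Σt) = Gamma(92, 10).
The posterior predictive for a window of length T is Negative Binomial with variance T·α'·(β'+T)/β'² = 7·92·17/100 = 2737/25.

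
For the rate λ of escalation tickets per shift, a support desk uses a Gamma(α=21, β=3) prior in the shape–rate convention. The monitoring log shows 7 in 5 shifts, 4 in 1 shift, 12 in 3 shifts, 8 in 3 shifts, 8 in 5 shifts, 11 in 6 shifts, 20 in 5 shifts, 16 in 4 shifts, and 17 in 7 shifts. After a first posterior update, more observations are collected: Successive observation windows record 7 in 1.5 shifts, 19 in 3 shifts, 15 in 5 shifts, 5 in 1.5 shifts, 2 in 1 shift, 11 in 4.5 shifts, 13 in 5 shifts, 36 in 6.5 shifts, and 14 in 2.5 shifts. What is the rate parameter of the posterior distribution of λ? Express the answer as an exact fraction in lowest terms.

Total count: 7 + 4 + 12 + 8 + 8 + 11 + 20 + 16 + 17 = 103.
Total exposure: 5 + 1 + 3 + 3 + 5 + 6 + 5 + 4 + 7 = 39 shifts.
After the first batch: Gamma(21 + 103, 3 + 39) = Gamma(124, 42).
Total count: 7 + 19 + 15 + 5 + 2 + 11 + 13 + 36 + 14 = 122.
Total exposure: 1.5 + 3 + 5 + 1.5 + 1 + 4.5 + 5 + 6.5 + 2.5 = 30.5 shifts.
After the second batch: Gamma(124 + 122, 42 + 30.5) = Gamma(246, 145/2).

145/2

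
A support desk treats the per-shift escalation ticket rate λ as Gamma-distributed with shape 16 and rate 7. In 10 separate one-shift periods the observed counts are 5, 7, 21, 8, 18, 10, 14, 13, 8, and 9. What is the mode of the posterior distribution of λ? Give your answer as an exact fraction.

Total count: 5 + 7 + 21 + 8 + 18 + 10 + 14 + 13 + 8 + 9 = 113.
Total exposure: 10 shifts.
Gamma(α, β) with Poisson data over total exposure Σt gives posterior Gamma(α+Σx, β+Σt) = Gamma(129, 17).
Posterior mode = (α'−1)/β' = 128/17.

128/17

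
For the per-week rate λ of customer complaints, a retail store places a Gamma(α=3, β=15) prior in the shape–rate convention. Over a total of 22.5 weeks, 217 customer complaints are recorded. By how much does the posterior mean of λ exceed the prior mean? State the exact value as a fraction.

Total count 217 over total exposure 22.5 weeks.
By Gamma–Poisson conjugacy, the posterior is Gamma(α + Σx, β + Σt) = Gamma(3 + 217, 15 + 22.5) = Gamma(220, 75/2).
Posterior mean = 220/(75/2) = 88/15; prior mean = 3/15 = 1/5. Difference = 88/15 − 1/5 = 17/3.

17/3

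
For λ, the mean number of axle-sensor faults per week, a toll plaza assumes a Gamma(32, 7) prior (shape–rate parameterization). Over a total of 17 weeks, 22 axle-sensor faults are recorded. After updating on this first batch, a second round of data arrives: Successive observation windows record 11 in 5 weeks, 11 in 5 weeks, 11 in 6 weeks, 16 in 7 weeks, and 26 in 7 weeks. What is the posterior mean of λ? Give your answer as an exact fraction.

43/18

Total count 22 over total exposure 17 weeks.
After the first batch: Gamma(32 + 22, 7 + 17) = Gamma(54, 24).
Total count: 11 + 11 + 11 + 16 + 26 = 75.
Total exposure: 5 + 5 + 6 + 7 + 7 = 30 weeks.
After the second batch: Gamma(54 + 75, 24 + 30) = Gamma(129, 54).
Posterior mean = α'/β' = 129/54 = 43/18.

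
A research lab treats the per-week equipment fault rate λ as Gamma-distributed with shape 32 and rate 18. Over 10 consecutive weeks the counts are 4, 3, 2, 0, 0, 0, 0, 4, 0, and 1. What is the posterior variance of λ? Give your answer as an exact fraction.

Total count: 4 + 3 + 2 + 0 + 0 + 0 + 0 + 4 + 0 + 1 = 14.
Total exposure: 10 weeks.
The Gamma prior is conjugate for the Poisson rate, so λ | data ~ Gamma(32+14, 18+10) = Gamma(46, 28).
Posterior variance = α'/β'² = 46/784 = 23/392.

23/392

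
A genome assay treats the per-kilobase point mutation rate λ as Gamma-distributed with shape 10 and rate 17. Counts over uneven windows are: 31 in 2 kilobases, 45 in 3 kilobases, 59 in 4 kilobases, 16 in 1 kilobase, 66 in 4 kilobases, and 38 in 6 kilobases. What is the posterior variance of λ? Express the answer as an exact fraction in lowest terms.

265/1369

Total count: 31 + 45 + 59 + 16 + 66 + 38 = 255.
Total exposure: 2 + 3 + 4 + 1 + 4 + 6 = 20 kilobases.
The Gamma prior is conjugate for the Poisson rate, so λ | data ~ Gamma(10+255, 17+20) = Gamma(265, 37).
Posterior variance = α'/β'² = 265/1369.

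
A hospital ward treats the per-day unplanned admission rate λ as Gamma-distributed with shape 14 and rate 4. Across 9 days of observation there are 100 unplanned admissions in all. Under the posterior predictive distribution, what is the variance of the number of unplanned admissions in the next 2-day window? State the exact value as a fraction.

3420/169

Total count 100 over total exposure 9 days.
By Gamma–Poisson conjugacy, the posterior is Gamma(α + Σx, β + Σt) = Gamma(14 + 100, 4 + 9) = Gamma(114, 13).
The posterior predictive for a window of length T is Negative Binomial with variance T·α'·(β'+T)/β'² = 2·114·15/169 = 3420/169.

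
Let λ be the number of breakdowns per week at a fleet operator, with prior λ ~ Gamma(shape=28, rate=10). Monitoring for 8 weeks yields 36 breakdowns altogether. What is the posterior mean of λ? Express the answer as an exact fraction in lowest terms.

32/9

Total count 36 over total exposure 8 weeks.
The Gamma prior is conjugate for the Poisson rate, so λ | data ~ Gamma(28+36, 10+8) = Gamma(64, 18).
Posterior mean = α'/β' = 64/18 = 32/9.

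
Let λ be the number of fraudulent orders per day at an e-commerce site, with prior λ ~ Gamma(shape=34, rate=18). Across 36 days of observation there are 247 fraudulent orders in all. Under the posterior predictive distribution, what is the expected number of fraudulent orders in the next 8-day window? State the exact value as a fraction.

Total count 247 over total exposure 36 days.
By Gamma–Poisson conjugacy, the posterior is Gamma(α + Σx, β + Σt) = Gamma(34 + 247, 18 + 36) = Gamma(281, 54).
Predictive mean over an 8-day window = T·E[λ|data] = 8·281/54 = 1124/27.

1124/27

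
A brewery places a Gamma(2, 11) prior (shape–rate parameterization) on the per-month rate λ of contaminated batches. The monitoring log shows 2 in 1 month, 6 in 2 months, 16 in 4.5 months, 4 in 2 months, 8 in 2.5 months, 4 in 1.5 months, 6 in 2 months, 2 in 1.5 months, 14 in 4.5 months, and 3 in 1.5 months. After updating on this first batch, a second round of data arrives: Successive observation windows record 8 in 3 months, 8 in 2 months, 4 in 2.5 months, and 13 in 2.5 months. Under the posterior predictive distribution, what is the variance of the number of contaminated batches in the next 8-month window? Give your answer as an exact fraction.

Total count: 2 + 6 + 16 + 4 + 8 + 4 + 6 + 2 + 14 + 3 = 65.
Total exposure: 1 + 2 + 4.5 + 2 + 2.5 + 1.5 + 2 + 1.5 + 4.5 + 1.5 = 23 months.
After the first batch: Gamma(2 + 65, 11 + 23) = Gamma(67, 34).
Total count: 8 + 8 + 4 + 13 = 33.
Total exposure: 3 + 2 + 2.5 + 2.5 = 10 months.
After the second batch: Gamma(67 + 33, 34 + 10) = Gamma(100, 44).
The posterior predictive for a window of length T is Negative Binomial with variance T·α'·(β'+T)/β'² = 8·100·52/1936 = 2600/121.

2600/121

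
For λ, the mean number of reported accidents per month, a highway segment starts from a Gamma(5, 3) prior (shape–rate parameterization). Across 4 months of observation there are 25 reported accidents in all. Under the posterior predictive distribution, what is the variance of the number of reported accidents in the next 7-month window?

Total count 25 over total exposure 4 months.
The Gamma prior is conjugate for the Poisson rate, so λ | data ~ Gamma(5+25, 3+4) = Gamma(30, 7).
The posterior predictive for a window of length T is Negative Binomial with variance T·α'·(β'+T)/β'² = 7·30·14/49 = 60.

60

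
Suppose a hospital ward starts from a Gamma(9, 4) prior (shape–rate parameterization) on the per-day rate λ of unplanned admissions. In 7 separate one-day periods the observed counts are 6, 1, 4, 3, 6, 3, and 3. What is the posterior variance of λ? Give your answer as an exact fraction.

35/121

Total count: 6 + 1 + 4 + 3 + 6 + 3 + 3 = 26.
Total exposure: 7 days.
Gamma(α, β) with Poisson data over total exposure Σt gives posterior Gamma(α+Σx, β+Σt) = Gamma(35, 11).
Posterior variance = α'/β'² = 35/121.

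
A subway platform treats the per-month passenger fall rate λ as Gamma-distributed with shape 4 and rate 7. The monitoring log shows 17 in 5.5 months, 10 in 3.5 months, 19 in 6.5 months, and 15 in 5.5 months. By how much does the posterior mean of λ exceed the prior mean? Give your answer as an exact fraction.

Total count: 17 + 10 + 19 + 15 = 61.
Total exposure: 5.5 + 3.5 + 6.5 + 5.5 = 21 months.
Gamma(α, β) with Poisson data over total exposure Σt gives posterior Gamma(α+Σx, β+Σt) = Gamma(65, 28).
Posterior mean = 65/28 = 65/28; prior mean = 4/7 = 4/7. Difference = 65/28 − 4/7 = 7/4.

7/4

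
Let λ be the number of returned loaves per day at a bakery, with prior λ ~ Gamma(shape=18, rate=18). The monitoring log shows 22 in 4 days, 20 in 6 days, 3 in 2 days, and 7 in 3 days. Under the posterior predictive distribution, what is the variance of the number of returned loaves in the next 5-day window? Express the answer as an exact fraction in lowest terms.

13300/1089

Total count: 22 + 20 + 3 + 7 = 52.
Total exposure: 4 + 6 + 2 + 3 = 15 days.
Gamma(α, β) with Poisson data over total exposure Σt gives posterior Gamma(α+Σx, β+Σt) = Gamma(70, 33).
The posterior predictive for a window of length T is Negative Binomial with variance T·α'·(β'+T)/β'² = 5·70·38/1089 = 13300/1089.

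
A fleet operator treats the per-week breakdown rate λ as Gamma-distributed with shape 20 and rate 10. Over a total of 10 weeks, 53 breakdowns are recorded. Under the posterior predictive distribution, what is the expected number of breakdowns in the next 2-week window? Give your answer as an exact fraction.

73/10

Total count 53 over total exposure 10 weeks.
Gamma(α, β) with Poisson data over total exposure Σt gives posterior Gamma(α+Σx, β+Σt) = Gamma(73, 20).
Predictive mean over a 2-week window = T·E[λ|data] = 2·73/20 = 73/10.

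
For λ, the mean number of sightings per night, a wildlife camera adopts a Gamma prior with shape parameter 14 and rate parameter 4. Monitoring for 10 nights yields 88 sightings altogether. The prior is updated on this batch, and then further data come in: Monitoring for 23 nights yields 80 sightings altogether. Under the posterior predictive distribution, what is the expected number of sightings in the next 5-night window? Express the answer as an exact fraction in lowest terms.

Total count 88 over total exposure 10 nights.
After the first batch: Gamma(14 + 88, 4 + 10) = Gamma(102, 14).
Total count 80 over total exposure 23 nights.
After the second batch: Gamma(102 + 80, 14 + 23) = Gamma(182, 37).
Predictive mean over a 5-night window = T·E[λ|data] = 5·182/37 = 910/37.

910/37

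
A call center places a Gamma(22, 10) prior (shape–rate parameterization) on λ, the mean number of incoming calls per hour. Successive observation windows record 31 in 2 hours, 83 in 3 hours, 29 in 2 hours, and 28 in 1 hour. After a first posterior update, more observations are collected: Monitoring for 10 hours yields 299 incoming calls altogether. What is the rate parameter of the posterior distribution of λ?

Total count: 31 + 83 + 29 + 28 = 171.
Total exposure: 2 + 3 + 2 + 1 = 8 hours.
After the first batch: Gamma(22 + 171, 10 + 8) = Gamma(193, 18).
Total count 299 over total exposure 10 hours.
After the second batch: Gamma(193 + 299, 18 + 10) = Gamma(492, 28).

28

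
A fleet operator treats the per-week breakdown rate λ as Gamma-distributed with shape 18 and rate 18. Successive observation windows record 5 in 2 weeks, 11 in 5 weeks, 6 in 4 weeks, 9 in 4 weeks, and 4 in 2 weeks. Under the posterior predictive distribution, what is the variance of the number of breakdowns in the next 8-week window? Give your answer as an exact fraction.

18232/1225

Total count: 5 + 11 + 6 + 9 + 4 = 35.
Total exposure: 2 + 5 + 4 + 4 + 2 = 17 weeks.
Conjugate update: add total count to the shape and total exposure to the rate, giving Gamma(53, 35).
The posterior predictive for a window of length T is Negative Binomial with variance T·α'·(β'+T)/β'² = 8·53·43/1225 = 18232/1225.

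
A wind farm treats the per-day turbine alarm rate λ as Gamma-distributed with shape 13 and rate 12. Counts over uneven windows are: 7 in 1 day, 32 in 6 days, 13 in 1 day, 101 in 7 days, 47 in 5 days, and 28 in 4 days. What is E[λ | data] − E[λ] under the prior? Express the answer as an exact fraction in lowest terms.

Total count: 7 + 32 + 13 + 101 + 47 + 28 = 228.
Total exposure: 1 + 6 + 1 + 7 + 5 + 4 = 24 days.
Gamma(α, β) with Poisson data over total exposure Σt gives posterior Gamma(α+Σx, β+Σt) = Gamma(241, 36).
Posterior mean = 241/36 = 241/36; prior mean = 13/12 = 13/12. Difference = 241/36 − 13/12 = 101/18.

101/18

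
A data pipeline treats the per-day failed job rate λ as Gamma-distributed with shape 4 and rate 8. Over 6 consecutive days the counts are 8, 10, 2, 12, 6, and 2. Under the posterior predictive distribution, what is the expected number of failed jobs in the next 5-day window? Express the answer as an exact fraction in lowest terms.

110/7

Total count: 8 + 10 + 2 + 12 + 6 + 2 = 40.
Total exposure: 6 days.
Conjugate update: add total count to the shape and total exposure to the rate, giving Gamma(44, 14).
Predictive mean over a 5-day window = T·E[λ|data] = 5·44/14 = 110/7.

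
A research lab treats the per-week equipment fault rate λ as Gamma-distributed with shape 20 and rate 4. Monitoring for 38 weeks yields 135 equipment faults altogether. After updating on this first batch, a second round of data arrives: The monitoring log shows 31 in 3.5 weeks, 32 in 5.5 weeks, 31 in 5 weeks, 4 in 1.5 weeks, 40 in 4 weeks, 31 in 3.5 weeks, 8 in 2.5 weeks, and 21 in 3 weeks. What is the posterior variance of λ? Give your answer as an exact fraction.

1412/19881

Total count 135 over total exposure 38 weeks.
After the first batch: Gamma(20 + 135, 4 + 38) = Gamma(155, 42).
Total count: 31 + 32 + 31 + 4 + 40 + 31 + 8 + 21 = 198.
Total exposure: 3.5 + 5.5 + 5 + 1.5 + 4 + 3.5 + 2.5 + 3 = 28.5 weeks.
After the second batch: Gamma(155 + 198, 42 + 28.5) = Gamma(353, 141/2).
Posterior variance = α'/β'² = 353/(19881/4) = 1412/19881.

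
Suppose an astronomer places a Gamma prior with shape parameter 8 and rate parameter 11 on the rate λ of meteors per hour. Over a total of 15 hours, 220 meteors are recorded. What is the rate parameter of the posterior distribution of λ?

26

Total count 220 over total exposure 15 hours.
Gamma(α, β) with Poisson data over total exposure Σt gives posterior Gamma(α+Σx, β+Σt) = Gamma(228, 26).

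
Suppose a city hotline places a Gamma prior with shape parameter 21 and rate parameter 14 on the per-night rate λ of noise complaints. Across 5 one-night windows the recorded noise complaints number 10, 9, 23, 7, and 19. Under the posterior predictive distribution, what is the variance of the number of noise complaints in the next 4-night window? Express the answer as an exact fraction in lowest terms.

Total count: 10 + 9 + 23 + 7 + 19 = 68.
Total exposure: 5 nights.
Posterior: α' = 21 + 68 = 89, β' = 14 + 5 = 19.
The posterior predictive for a window of length T is Negative Binomial with variance T·α'·(β'+T)/β'² = 4·89·23/361 = 8188/361.

8188/361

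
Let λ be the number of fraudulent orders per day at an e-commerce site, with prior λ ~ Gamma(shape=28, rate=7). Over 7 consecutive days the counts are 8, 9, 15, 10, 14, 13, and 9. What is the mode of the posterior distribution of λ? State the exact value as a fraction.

15/2

Total count: 8 + 9 + 15 + 10 + 14 + 13 + 9 = 78.
Total exposure: 7 days.
Posterior: α' = 28 + 78 = 106, β' = 7 + 7 = 14.
Posterior mode = (α'−1)/β' = 105/14 = 15/2.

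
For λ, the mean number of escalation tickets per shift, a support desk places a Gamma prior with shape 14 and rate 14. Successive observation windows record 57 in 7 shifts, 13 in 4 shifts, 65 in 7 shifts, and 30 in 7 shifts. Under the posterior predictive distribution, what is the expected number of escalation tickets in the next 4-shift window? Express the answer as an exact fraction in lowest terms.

Total count: 57 + 13 + 65 + 30 = 165.
Total exposure: 7 + 4 + 7 + 7 = 25 shifts.
By Gamma–Poisson conjugacy, the posterior is Gamma(α + Σx, β + Σt) = Gamma(14 + 165, 14 + 25) = Gamma(179, 39).
Predictive mean over a 4-shift window = T·E[λ|data] = 4·179/39 = 716/39.

716/39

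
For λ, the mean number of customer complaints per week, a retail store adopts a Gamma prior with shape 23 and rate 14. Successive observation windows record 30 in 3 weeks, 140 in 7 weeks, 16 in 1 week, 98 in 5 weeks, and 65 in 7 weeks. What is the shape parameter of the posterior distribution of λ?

Total count: 30 + 140 + 16 + 98 + 65 = 349.
Total exposure: 3 + 7 + 1 + 5 + 7 = 23 weeks.
Posterior: α' = 23 + 349 = 372, β' = 14 + 23 = 37.

372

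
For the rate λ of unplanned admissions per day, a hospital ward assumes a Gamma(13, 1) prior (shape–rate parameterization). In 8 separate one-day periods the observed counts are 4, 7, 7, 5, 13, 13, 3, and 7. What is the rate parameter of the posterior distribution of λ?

Total count: 4 + 7 + 7 + 5 + 13 + 13 + 3 + 7 = 59.
Total exposure: 8 days.
Conjugate update: add total count to the shape and total exposure to the rate, giving Gamma(72, 9).

9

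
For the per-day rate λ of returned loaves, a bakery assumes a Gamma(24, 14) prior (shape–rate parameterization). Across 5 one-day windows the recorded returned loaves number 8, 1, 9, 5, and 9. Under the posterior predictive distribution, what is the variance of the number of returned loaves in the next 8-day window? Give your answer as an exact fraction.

12096/361

Total count: 8 + 1 + 9 + 5 + 9 = 32.
Total exposure: 5 days.
By Gamma–Poisson conjugacy, the posterior is Gamma(α + Σx, β + Σt) = Gamma(24 + 32, 14 + 5) = Gamma(56, 19).
The posterior predictive for a window of length T is Negative Binomial with variance T·α'·(β'+T)/β'² = 8·56·27/361 = 12096/361.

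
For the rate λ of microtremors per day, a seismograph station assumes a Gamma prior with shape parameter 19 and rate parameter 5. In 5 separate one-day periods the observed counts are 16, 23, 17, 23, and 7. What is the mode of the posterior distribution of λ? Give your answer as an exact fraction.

Total count: 16 + 23 + 17 + 23 + 7 = 86.
Total exposure: 5 days.
By Gamma–Poisson conjugacy, the posterior is Gamma(α + Σx, β + Σt) = Gamma(19 + 86, 5 + 5) = Gamma(105, 10).
Posterior mode = (α'−1)/β' = 104/10 = 52/5.

52/5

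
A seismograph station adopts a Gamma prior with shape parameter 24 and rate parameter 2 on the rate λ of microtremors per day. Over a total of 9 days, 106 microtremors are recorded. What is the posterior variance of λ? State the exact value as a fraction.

130/121

Total count 106 over total exposure 9 days.
By Gamma–Poisson conjugacy, the posterior is Gamma(α + Σx, β + Σt) = Gamma(24 + 106, 2 + 9) = Gamma(130, 11).
Posterior variance = α'/β'² = 130/121.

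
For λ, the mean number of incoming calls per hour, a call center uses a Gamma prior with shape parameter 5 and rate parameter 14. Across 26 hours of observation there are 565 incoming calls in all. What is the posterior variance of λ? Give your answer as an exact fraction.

57/160

Total count 565 over total exposure 26 hours.
Gamma(α, β) with Poisson data over total exposure Σt gives posterior Gamma(α+Σx, β+Σt) = Gamma(570, 40).
Posterior variance = α'/β'² = 570/1600 = 57/160.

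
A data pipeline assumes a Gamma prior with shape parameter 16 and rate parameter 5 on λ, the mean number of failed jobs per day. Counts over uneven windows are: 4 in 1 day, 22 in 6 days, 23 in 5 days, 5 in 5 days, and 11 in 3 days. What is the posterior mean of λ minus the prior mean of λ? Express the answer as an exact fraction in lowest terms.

Total count: 4 + 22 + 23 + 5 + 11 = 65.
Total exposure: 1 + 6 + 5 + 5 + 3 = 20 days.
By Gamma–Poisson conjugacy, the posterior is Gamma(α + Σx, β + Σt) = Gamma(16 + 65, 5 + 20) = Gamma(81, 25).
Posterior mean = 81/25 = 81/25; prior mean = 16/5 = 16/5. Difference = 81/25 − 16/5 = 1/25.

1/25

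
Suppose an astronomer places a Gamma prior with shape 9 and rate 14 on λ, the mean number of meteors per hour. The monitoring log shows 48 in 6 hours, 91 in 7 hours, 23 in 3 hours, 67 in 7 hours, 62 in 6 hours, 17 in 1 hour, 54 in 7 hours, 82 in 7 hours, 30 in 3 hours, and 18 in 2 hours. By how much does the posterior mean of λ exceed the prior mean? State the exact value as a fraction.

Total count: 48 + 91 + 23 + 67 + 62 + 17 + 54 + 82 + 30 + 18 = 492.
Total exposure: 6 + 7 + 3 + 7 + 6 + 1 + 7 + 7 + 3 + 2 = 49 hours.
By Gamma–Poisson conjugacy, the posterior is Gamma(α + Σx, β + Σt) = Gamma(9 + 492, 14 + 49) = Gamma(501, 63).
Posterior mean = 501/63 = 167/21; prior mean = 9/14 = 9/14. Difference = 167/21 − 9/14 = 307/42.

307/42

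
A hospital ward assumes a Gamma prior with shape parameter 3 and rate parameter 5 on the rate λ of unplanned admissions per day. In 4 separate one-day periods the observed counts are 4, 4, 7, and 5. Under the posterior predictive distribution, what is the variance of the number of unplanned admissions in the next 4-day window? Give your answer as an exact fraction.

1196/81

Total count: 4 + 4 + 7 + 5 = 20.
Total exposure: 4 days.
Gamma(α, β) with Poisson data over total exposure Σt gives posterior Gamma(α+Σx, β+Σt) = Gamma(23, 9).
The posterior predictive for a window of length T is Negative Binomial with variance T·α'·(β'+T)/β'² = 4·23·13/81 = 1196/81.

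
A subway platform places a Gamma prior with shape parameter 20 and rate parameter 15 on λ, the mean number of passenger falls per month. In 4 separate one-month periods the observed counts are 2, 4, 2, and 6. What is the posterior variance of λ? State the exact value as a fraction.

Total count: 2 + 4 + 2 + 6 = 14.
Total exposure: 4 months.
By Gamma–Poisson conjugacy, the posterior is Gamma(α + Σx, β + Σt) = Gamma(20 + 14, 15 + 4) = Gamma(34, 19).
Posterior variance = α'/β'² = 34/361.

34/361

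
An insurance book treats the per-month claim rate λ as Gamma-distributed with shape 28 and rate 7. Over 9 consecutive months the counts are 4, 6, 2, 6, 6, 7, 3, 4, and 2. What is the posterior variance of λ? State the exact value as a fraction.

Total count: 4 + 6 + 2 + 6 + 6 + 7 + 3 + 4 + 2 = 40.
Total exposure: 9 months.
Posterior: α' = 28 + 40 = 68, β' = 7 + 9 = 16.
Posterior variance = α'/β'² = 68/256 = 17/64.

17/64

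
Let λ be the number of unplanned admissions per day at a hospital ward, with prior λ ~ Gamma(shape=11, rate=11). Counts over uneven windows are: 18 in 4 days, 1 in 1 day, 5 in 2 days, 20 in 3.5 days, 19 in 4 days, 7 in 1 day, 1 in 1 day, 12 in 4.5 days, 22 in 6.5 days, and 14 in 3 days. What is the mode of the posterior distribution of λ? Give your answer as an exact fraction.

258/83

Total count: 18 + 1 + 5 + 20 + 19 + 7 + 1 + 12 + 22 + 14 = 119.
Total exposure: 4 + 1 + 2 + 3.5 + 4 + 1 + 1 + 4.5 + 6.5 + 3 = 30.5 days.
By Gamma–Poisson conjugacy, the posterior is Gamma(α + Σx, β + Σt) = Gamma(11 + 119, 11 + 30.5) = Gamma(130, 83/2).
Posterior mode = (α'−1)/β' = 129/(83/2) = 258/83.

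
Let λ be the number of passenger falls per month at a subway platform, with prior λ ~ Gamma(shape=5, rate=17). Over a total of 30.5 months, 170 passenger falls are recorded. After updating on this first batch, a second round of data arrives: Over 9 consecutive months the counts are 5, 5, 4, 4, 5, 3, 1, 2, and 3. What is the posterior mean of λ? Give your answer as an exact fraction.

Total count 170 over total exposure 30.5 months.
After the first batch: Gamma(5 + 170, 17 + 30.5) = Gamma(175, 95/2).
Total count: 5 + 5 + 4 + 4 + 5 + 3 + 1 + 2 + 3 = 32.
Total exposure: 9 months.
After the second batch: Gamma(175 + 32, 95/2 + 9) = Gamma(207, 113/2).
Posterior mean = α'/β' = 207/(113/2) = 414/113.

414/113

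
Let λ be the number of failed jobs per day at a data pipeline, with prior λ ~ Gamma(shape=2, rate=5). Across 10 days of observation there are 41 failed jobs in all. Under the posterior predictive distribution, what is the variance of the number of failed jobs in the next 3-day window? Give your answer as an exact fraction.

258/25

Total count 41 over total exposure 10 days.
Conjugate update: add total count to the shape and total exposure to the rate, giving Gamma(43, 15).
The posterior predictive for a window of length T is Negative Binomial with variance T·α'·(β'+T)/β'² = 3·43·18/225 = 258/25.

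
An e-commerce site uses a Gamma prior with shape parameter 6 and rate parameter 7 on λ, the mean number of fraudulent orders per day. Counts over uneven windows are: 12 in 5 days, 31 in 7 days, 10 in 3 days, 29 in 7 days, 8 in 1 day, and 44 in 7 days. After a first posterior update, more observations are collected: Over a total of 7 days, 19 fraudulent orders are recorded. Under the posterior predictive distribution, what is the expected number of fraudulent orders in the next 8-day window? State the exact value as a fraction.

318/11

Total count: 12 + 31 + 10 + 29 + 8 + 44 = 134.
Total exposure: 5 + 7 + 3 + 7 + 1 + 7 = 30 days.
After the first batch: Gamma(6 + 134, 7 + 30) = Gamma(140, 37).
Total count 19 over total exposure 7 days.
After the second batch: Gamma(140 + 19, 37 + 7) = Gamma(159, 44).
Predictive mean over an 8-day window = T·E[λ|data] = 8·159/44 = 318/11.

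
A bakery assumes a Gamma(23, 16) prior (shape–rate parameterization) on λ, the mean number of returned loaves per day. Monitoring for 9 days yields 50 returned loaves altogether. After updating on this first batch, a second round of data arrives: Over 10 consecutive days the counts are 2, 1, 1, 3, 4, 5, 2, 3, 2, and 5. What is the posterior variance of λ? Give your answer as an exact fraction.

Total count 50 over total exposure 9 days.
After the first batch: Gamma(23 + 50, 16 + 9) = Gamma(73, 25).
Total count: 2 + 1 + 1 + 3 + 4 + 5 + 2 + 3 + 2 + 5 = 28.
Total exposure: 10 days.
After the second batch: Gamma(73 + 28, 25 + 10) = Gamma(101, 35).
Posterior variance = α'/β'² = 101/1225.

101/1225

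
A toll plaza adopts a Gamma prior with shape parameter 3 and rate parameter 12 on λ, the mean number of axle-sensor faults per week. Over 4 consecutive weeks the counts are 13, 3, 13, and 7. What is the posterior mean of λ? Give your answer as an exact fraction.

39/16

Total count: 13 + 3 + 13 + 7 = 36.
Total exposure: 4 weeks.
Gamma(α, β) with Poisson data over total exposure Σt gives posterior Gamma(α+Σx, β+Σt) = Gamma(39, 16).
Posterior mean = α'/β' = 39/16.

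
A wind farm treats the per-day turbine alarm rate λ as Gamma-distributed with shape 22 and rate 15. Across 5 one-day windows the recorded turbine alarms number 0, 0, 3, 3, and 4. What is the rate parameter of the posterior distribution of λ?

Total count: 0 + 0 + 3 + 3 + 4 = 10.
Total exposure: 5 days.
Gamma(α, β) with Poisson data over total exposure Σt gives posterior Gamma(α+Σx, β+Σt) = Gamma(32, 20).

20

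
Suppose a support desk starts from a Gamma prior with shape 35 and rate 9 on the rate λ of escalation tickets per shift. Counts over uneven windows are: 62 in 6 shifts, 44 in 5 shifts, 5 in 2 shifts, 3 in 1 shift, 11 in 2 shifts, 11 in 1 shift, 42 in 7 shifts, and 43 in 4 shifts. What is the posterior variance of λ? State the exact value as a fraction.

256/1369

Total count: 62 + 44 + 5 + 3 + 11 + 11 + 42 + 43 = 221.
Total exposure: 6 + 5 + 2 + 1 + 2 + 1 + 7 + 4 = 28 shifts.
Gamma(α, β) with Poisson data over total exposure Σt gives posterior Gamma(α+Σx, β+Σt) = Gamma(256, 37).
Posterior variance = α'/β'² = 256/1369.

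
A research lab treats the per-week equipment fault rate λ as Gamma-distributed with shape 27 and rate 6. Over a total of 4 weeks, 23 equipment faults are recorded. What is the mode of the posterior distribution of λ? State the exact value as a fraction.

49/10

Total count 23 over total exposure 4 weeks.
Gamma(α, β) with Poisson data over total exposure Σt gives posterior Gamma(α+Σx, β+Σt) = Gamma(50, 10).
Posterior mode = (α'−1)/β' = 49/10.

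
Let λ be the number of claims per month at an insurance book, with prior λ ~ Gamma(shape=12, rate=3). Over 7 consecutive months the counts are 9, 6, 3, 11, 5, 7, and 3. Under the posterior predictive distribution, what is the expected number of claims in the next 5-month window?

Total count: 9 + 6 + 3 + 11 + 5 + 7 + 3 = 44.
Total exposure: 7 months.
Posterior: α' = 12 + 44 = 56, β' = 3 + 7 = 10.
Predictive mean over a 5-month window = T·E[λ|data] = 5·56/10 = 28.

28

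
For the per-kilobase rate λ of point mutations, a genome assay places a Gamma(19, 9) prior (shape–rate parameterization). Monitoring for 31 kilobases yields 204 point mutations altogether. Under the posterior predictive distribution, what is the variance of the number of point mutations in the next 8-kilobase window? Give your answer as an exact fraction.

Total count 204 over total exposure 31 kilobases.
The Gamma prior is conjugate for the Poisson rate, so λ | data ~ Gamma(19+204, 9+31) = Gamma(223, 40).
The posterior predictive for a window of length T is Negative Binomial with variance T·α'·(β'+T)/β'² = 8·223·48/1600 = 1338/25.

1338/25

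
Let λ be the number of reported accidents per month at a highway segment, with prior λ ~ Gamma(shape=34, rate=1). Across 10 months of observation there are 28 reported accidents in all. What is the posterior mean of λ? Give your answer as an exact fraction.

62/11

Total count 28 over total exposure 10 months.
Gamma(α, β) with Poisson data over total exposure Σt gives posterior Gamma(α+Σx, β+Σt) = Gamma(62, 11).
Posterior mean = α'/β' = 62/11.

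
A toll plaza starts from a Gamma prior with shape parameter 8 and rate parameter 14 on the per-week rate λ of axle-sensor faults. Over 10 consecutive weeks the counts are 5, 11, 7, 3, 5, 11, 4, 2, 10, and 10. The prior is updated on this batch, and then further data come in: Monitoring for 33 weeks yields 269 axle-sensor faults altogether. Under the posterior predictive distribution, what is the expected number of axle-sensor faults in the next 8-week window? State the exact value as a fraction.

Total count: 5 + 11 + 7 + 3 + 5 + 11 + 4 + 2 + 10 + 10 = 68.
Total exposure: 10 weeks.
After the first batch: Gamma(8 + 68, 14 + 10) = Gamma(76, 24).
Total count 269 over total exposure 33 weeks.
After the second batch: Gamma(76 + 269, 24 + 33) = Gamma(345, 57).
Predictive mean over an 8-week window = T·E[λ|data] = 8·345/57 = 920/19.

920/19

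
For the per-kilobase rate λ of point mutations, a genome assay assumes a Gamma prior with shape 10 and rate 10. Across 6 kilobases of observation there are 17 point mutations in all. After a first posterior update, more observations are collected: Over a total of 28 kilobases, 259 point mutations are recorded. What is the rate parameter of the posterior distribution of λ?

Total count 17 over total exposure 6 kilobases.
After the first batch: Gamma(10 + 17, 10 + 6) = Gamma(27, 16).
Total count 259 over total exposure 28 kilobases.
After the second batch: Gamma(27 + 259, 16 + 28) = Gamma(286, 44).

44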